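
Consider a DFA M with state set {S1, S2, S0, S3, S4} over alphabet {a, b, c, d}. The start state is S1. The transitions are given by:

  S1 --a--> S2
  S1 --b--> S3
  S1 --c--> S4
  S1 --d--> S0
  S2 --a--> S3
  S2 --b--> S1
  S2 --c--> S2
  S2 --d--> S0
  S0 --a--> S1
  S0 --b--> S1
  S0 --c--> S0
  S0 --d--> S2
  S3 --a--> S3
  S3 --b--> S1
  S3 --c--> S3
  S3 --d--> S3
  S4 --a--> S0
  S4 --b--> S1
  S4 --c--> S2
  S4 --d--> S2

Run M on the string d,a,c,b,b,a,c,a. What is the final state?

S1 → S0 → S1 → S4 → S1 → S3 → S3 → S3 → S3

S3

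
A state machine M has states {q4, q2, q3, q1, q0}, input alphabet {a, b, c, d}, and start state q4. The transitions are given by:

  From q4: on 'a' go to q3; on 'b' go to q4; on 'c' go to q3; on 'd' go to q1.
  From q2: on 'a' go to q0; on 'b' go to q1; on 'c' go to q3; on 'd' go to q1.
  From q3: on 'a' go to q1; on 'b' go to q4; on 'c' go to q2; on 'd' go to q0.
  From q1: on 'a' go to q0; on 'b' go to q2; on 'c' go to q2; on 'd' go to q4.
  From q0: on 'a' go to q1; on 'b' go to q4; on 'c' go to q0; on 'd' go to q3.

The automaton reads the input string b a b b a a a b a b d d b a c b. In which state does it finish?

Trace: q4 -b-> q4 -a-> q3 -b-> q4 -b-> q4 -a-> q3 -a-> q1 -a-> q0 -b-> q4 -a-> q3 -b-> q4 -d-> q1 -d-> q4 -b-> q4 -a-> q3 -c-> q2 -b-> q1

q1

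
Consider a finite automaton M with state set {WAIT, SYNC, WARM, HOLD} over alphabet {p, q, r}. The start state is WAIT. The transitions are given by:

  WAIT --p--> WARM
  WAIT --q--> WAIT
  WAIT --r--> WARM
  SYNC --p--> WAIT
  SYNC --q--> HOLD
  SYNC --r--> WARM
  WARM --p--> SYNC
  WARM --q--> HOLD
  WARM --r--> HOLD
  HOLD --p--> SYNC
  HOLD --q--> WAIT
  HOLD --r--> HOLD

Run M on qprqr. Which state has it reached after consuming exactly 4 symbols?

WAIT → WAIT → WARM → HOLD → WAIT
After 4 symbols: WAIT.

WAIT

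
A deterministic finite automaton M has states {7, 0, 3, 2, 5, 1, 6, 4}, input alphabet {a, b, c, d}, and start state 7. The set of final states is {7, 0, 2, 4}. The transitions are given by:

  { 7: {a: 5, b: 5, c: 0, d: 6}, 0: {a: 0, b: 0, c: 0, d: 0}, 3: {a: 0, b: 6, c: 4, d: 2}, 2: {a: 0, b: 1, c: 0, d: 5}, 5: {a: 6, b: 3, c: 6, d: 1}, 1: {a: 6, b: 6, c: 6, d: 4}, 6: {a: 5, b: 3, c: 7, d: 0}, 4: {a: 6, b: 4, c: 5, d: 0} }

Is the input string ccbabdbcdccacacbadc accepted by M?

Yes

start at 7
read 'c': 7 → 0
read 'c': 0 → 0
read 'b': 0 → 0
read 'a': 0 → 0
read 'b': 0 → 0
read 'd': 0 → 0
read 'b': 0 → 0
read 'c': 0 → 0
read 'd': 0 → 0
read 'c': 0 → 0
read 'c': 0 → 0
read 'a': 0 → 0
read 'c': 0 → 0
read 'a': 0 → 0
read 'c': 0 → 0
read 'b': 0 → 0
read 'a': 0 → 0
read 'd': 0 → 0
read 'c': 0 → 0
End state 0 is accepting.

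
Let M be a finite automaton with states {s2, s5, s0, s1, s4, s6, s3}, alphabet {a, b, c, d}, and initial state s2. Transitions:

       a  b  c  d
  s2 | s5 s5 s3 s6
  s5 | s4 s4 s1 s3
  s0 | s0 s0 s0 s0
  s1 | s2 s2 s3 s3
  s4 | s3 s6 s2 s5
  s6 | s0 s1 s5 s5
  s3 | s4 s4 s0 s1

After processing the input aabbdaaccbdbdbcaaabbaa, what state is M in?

s0

s2 → s5 → s4 → s6 → s1 → s3 → s4 → s3 → s0 → s0 → s0 → s0 → s0 → s0 → s0 → s0 → s0 → s0 → s0 → s0 → s0 → s0 → s0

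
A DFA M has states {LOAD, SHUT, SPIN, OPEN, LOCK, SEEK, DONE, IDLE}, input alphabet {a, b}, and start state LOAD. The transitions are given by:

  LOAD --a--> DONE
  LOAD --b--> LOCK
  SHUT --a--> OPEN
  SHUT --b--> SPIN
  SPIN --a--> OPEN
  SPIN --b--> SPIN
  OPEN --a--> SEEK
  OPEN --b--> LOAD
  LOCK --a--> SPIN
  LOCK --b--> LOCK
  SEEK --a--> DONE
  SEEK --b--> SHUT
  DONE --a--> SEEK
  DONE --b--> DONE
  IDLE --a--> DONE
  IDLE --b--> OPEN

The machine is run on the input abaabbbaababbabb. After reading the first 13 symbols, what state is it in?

SPIN

Trace: LOAD -a-> DONE -b-> DONE -a-> SEEK -a-> DONE -b-> DONE -b-> DONE -b-> DONE -a-> SEEK -a-> DONE -b-> DONE -a-> SEEK -b-> SHUT -b-> SPIN
After 13 symbols: SPIN.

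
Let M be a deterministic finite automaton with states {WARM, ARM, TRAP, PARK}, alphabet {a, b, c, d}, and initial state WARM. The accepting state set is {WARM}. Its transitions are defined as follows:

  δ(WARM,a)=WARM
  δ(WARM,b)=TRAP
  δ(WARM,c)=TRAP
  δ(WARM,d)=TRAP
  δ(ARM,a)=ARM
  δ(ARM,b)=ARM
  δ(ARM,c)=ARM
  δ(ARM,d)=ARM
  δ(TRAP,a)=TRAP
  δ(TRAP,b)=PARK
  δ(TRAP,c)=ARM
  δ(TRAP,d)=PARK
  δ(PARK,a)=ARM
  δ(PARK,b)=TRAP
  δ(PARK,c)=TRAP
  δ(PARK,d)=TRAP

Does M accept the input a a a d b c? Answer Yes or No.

WARM → WARM → WARM → WARM → TRAP → PARK → TRAP
End state TRAP is not accepting.

No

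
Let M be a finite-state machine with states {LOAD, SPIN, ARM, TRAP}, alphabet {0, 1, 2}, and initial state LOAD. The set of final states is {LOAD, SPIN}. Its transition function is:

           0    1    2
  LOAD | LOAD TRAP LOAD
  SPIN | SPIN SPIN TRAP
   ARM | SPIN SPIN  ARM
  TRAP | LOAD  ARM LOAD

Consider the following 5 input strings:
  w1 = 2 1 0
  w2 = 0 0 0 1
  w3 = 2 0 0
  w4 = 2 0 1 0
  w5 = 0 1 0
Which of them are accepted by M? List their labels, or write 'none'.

w1, w3, w4, w5

w1: Trace: LOAD -2-> LOAD -1-> TRAP -0-> LOAD  → end LOAD, accepted
w2: Trace: LOAD -0-> LOAD -0-> LOAD -0-> LOAD -1-> TRAP  → end TRAP, rejected
w3: Trace: LOAD -2-> LOAD -0-> LOAD -0-> LOAD  → end LOAD, accepted
w4: Trace: LOAD -2-> LOAD -0-> LOAD -1-> TRAP -0-> LOAD  → end LOAD, accepted
w5: Trace: LOAD -0-> LOAD -1-> TRAP -0-> LOAD  → end LOAD, accepted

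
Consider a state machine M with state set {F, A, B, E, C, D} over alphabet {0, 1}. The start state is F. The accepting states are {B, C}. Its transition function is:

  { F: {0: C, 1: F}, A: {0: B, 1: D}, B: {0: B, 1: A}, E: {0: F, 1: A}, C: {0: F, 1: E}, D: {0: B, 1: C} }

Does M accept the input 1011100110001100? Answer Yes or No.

Yes

F → F → C → E → A → D → B → B → A → D → B → B → B → A → D → B → B
End state B is accepting.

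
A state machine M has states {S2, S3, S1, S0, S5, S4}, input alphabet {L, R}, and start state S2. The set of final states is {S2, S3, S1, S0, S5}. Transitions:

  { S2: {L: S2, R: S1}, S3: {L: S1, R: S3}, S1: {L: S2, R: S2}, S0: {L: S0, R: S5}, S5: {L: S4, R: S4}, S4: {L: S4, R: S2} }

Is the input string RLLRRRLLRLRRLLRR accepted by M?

Trace: S2 -R-> S1 -L-> S2 -L-> S2 -R-> S1 -R-> S2 -R-> S1 -L-> S2 -L-> S2 -R-> S1 -L-> S2 -R-> S1 -R-> S2 -L-> S2 -L-> S2 -R-> S1 -R-> S2
End state S2 is accepting.

Yes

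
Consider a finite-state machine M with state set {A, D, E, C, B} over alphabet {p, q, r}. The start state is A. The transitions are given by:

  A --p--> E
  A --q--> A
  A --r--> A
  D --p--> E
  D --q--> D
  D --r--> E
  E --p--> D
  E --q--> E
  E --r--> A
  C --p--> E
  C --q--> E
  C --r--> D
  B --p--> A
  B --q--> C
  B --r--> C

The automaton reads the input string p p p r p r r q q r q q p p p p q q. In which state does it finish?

Trace: A -p-> E -p-> D -p-> E -r-> A -p-> E -r-> A -r-> A -q-> A -q-> A -r-> A -q-> A -q-> A -p-> E -p-> D -p-> E -p-> D -q-> D -q-> D

D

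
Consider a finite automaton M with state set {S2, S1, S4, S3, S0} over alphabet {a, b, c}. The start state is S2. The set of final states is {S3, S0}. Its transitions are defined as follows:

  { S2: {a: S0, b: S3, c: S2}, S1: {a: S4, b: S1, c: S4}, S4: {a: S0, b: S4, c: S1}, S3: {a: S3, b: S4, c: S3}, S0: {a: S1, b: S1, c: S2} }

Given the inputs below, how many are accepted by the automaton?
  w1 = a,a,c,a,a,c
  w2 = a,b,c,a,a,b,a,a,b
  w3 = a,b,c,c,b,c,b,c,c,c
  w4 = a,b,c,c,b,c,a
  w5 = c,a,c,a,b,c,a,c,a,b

w1: Trace: S2 -a-> S0 -a-> S1 -c-> S4 -a-> S0 -a-> S1 -c-> S4  → end S4, rejected
w2: Trace: S2 -a-> S0 -b-> S1 -c-> S4 -a-> S0 -a-> S1 -b-> S1 -a-> S4 -a-> S0 -b-> S1  → end S1, rejected
w3: Trace: S2 -a-> S0 -b-> S1 -c-> S4 -c-> S1 -b-> S1 -c-> S4 -b-> S4 -c-> S1 -c-> S4 -c-> S1  → end S1, rejected
w4: Trace: S2 -a-> S0 -b-> S1 -c-> S4 -c-> S1 -b-> S1 -c-> S4 -a-> S0  → end S0, accepted
w5: Trace: S2 -c-> S2 -a-> S0 -c-> S2 -a-> S0 -b-> S1 -c-> S4 -a-> S0 -c-> S2 -a-> S0 -b-> S1  → end S1, rejected

1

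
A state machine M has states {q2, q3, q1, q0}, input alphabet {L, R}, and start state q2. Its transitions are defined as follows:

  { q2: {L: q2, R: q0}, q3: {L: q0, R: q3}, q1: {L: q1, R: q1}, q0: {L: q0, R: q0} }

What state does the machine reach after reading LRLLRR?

start at q2
read 'L': q2 → q2
read 'R': q2 → q0
read 'L': q0 → q0
read 'L': q0 → q0
read 'R': q0 → q0
read 'R': q0 → q0

q0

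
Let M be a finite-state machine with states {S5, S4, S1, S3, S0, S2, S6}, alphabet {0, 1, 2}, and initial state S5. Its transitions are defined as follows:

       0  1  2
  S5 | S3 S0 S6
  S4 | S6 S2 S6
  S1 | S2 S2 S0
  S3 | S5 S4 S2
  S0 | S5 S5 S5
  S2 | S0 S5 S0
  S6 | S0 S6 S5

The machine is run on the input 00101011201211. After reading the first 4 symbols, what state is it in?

start at S5
read '0': S5 → S3
read '0': S3 → S5
read '1': S5 → S0
read '0': S0 → S5
After 4 symbols: S5.

S5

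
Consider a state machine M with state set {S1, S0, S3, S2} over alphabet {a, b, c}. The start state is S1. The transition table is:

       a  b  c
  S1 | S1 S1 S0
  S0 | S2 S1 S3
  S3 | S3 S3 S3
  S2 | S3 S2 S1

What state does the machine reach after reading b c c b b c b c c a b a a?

S3

start at S1
read 'b': S1 → S1
read 'c': S1 → S0
read 'c': S0 → S3
read 'b': S3 → S3
read 'b': S3 → S3
read 'c': S3 → S3
read 'b': S3 → S3
read 'c': S3 → S3
read 'c': S3 → S3
read 'a': S3 → S3
read 'b': S3 → S3
read 'a': S3 → S3
read 'a': S3 → S3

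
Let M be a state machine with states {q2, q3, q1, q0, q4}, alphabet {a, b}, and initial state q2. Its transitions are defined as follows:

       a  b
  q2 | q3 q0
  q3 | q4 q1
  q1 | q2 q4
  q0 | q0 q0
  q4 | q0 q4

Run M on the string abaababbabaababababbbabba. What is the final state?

q0

Trace: q2 -a-> q3 -b-> q1 -a-> q2 -a-> q3 -b-> q1 -a-> q2 -b-> q0 -b-> q0 -a-> q0 -b-> q0 -a-> q0 -a-> q0 -b-> q0 -a-> q0 -b-> q0 -a-> q0 -b-> q0 -a-> q0 -b-> q0 -b-> q0 -b-> q0 -a-> q0 -b-> q0 -b-> q0 -a-> q0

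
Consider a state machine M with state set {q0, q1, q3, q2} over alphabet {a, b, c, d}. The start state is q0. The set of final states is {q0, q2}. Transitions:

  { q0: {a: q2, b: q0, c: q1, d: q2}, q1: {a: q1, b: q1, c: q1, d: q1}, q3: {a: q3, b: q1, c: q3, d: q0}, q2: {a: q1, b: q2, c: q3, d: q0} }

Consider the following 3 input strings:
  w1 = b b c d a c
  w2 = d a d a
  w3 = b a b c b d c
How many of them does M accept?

w1: Trace: q0 -b-> q0 -b-> q0 -c-> q1 -d-> q1 -a-> q1 -c-> q1  → end q1, rejected
w2: Trace: q0 -d-> q2 -a-> q1 -d-> q1 -a-> q1  → end q1, rejected
w3: Trace: q0 -b-> q0 -a-> q2 -b-> q2 -c-> q3 -b-> q1 -d-> q1 -c-> q1  → end q1, rejected

0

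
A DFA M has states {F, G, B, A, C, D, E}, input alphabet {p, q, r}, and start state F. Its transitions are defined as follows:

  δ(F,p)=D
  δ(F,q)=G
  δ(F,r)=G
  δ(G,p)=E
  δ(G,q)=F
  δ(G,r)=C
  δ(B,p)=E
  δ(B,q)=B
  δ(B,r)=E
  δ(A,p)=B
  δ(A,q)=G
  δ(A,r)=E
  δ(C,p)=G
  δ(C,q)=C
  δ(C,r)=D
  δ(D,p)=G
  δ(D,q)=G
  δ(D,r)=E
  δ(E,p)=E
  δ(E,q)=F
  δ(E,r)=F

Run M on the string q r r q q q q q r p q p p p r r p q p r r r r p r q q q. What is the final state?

C

Trace: F -q-> G -r-> C -r-> D -q-> G -q-> F -q-> G -q-> F -q-> G -r-> C -p-> G -q-> F -p-> D -p-> G -p-> E -r-> F -r-> G -p-> E -q-> F -p-> D -r-> E -r-> F -r-> G -r-> C -p-> G -r-> C -q-> C -q-> C -q-> C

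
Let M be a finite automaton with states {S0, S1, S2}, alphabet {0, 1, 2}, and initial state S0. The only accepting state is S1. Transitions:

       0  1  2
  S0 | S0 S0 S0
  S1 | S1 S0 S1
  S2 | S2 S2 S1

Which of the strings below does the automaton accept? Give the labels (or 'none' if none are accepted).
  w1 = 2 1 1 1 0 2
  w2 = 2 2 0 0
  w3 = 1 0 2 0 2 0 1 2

w1: S0 → S0 → S0 → S0 → S0 → S0 → S0  → end S0, rejected
w2: S0 → S0 → S0 → S0 → S0  → end S0, rejected
w3: S0 → S0 → S0 → S0 → S0 → S0 → S0 → S0 → S0  → end S0, rejected

none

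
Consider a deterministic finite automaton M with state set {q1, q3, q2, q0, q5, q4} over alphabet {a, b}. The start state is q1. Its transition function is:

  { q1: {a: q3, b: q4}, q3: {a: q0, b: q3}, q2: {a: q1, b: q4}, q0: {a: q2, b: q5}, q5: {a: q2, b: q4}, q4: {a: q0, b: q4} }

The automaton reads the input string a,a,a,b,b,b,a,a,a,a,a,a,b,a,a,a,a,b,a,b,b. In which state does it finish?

Trace: q1 -a-> q3 -a-> q0 -a-> q2 -b-> q4 -b-> q4 -b-> q4 -a-> q0 -a-> q2 -a-> q1 -a-> q3 -a-> q0 -a-> q2 -b-> q4 -a-> q0 -a-> q2 -a-> q1 -a-> q3 -b-> q3 -a-> q0 -b-> q5 -b-> q4

q4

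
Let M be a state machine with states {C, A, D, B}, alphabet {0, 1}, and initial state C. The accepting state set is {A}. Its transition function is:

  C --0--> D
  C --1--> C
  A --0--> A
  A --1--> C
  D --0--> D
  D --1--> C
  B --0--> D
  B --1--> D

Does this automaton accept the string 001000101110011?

Trace: C -0-> D -0-> D -1-> C -0-> D -0-> D -0-> D -1-> C -0-> D -1-> C -1-> C -1-> C -0-> D -0-> D -1-> C -1-> C
End state C is not accepting.

No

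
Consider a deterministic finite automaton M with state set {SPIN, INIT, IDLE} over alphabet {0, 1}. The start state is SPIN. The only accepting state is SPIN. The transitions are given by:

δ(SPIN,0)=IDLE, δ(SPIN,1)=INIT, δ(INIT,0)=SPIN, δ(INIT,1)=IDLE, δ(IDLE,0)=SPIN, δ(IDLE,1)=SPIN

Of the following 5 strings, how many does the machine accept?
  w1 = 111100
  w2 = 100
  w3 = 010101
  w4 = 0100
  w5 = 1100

w1: SPIN → INIT → IDLE → SPIN → INIT → SPIN → IDLE  → end IDLE, rejected
w2: SPIN → INIT → SPIN → IDLE  → end IDLE, rejected
w3: SPIN → IDLE → SPIN → IDLE → SPIN → IDLE → SPIN  → end SPIN, accepted
w4: SPIN → IDLE → SPIN → IDLE → SPIN  → end SPIN, accepted
w5: SPIN → INIT → IDLE → SPIN → IDLE  → end IDLE, rejected

2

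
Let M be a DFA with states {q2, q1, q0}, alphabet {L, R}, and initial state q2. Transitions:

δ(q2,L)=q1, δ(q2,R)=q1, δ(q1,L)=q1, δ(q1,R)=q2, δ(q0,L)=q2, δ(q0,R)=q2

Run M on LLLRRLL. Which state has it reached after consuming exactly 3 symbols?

q1

start at q2
read 'L': q2 → q1
read 'L': q1 → q1
read 'L': q1 → q1
After 3 symbols: q1.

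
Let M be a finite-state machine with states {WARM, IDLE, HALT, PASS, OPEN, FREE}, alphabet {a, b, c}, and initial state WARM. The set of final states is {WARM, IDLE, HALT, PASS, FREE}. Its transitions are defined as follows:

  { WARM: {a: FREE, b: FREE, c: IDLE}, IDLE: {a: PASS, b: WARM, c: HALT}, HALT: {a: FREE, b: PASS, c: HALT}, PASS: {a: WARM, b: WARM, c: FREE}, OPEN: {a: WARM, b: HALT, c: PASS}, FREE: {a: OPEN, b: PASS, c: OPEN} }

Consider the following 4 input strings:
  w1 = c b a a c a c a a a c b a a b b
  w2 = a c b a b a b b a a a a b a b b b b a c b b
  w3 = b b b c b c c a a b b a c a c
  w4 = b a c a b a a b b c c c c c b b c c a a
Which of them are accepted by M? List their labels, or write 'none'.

w1, w2, w3, w4

w1: WARM → IDLE → WARM → FREE → OPEN → PASS → WARM → IDLE → PASS → WARM → FREE → OPEN → HALT → FREE → OPEN → HALT → PASS  → end PASS, accepted
w2: WARM → FREE → OPEN → HALT → FREE → PASS → WARM → FREE → PASS → WARM → FREE → OPEN → WARM → FREE → OPEN → HALT → PASS → WARM → FREE → OPEN → PASS → WARM → FREE  → end FREE, accepted
w3: WARM → FREE → PASS → WARM → IDLE → WARM → IDLE → HALT → FREE → OPEN → HALT → PASS → WARM → IDLE → PASS → FREE  → end FREE, accepted
w4: WARM → FREE → OPEN → PASS → WARM → FREE → OPEN → WARM → FREE → PASS → FREE → OPEN → PASS → FREE → OPEN → HALT → PASS → FREE → OPEN → WARM → FREE  → end FREE, accepted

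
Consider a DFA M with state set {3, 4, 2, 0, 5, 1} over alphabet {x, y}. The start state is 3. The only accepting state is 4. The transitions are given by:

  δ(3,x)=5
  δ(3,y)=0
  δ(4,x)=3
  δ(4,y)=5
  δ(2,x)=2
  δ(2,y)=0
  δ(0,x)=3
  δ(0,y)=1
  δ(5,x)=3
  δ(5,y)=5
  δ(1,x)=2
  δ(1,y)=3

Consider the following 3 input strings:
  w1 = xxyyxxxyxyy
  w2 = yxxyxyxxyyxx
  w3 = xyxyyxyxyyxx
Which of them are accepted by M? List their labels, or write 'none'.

w1: Trace: 3 -x-> 5 -x-> 3 -y-> 0 -y-> 1 -x-> 2 -x-> 2 -x-> 2 -y-> 0 -x-> 3 -y-> 0 -y-> 1  → end 1, rejected
w2: Trace: 3 -y-> 0 -x-> 3 -x-> 5 -y-> 5 -x-> 3 -y-> 0 -x-> 3 -x-> 5 -y-> 5 -y-> 5 -x-> 3 -x-> 5  → end 5, rejected
w3: Trace: 3 -x-> 5 -y-> 5 -x-> 3 -y-> 0 -y-> 1 -x-> 2 -y-> 0 -x-> 3 -y-> 0 -y-> 1 -x-> 2 -x-> 2  → end 2, rejected

none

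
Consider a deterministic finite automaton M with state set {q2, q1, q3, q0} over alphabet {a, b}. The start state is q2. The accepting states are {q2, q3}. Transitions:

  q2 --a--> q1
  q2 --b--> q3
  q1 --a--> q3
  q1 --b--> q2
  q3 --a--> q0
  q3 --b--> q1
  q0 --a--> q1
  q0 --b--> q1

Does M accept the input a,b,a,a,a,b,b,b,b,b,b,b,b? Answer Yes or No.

Trace: q2 -a-> q1 -b-> q2 -a-> q1 -a-> q3 -a-> q0 -b-> q1 -b-> q2 -b-> q3 -b-> q1 -b-> q2 -b-> q3 -b-> q1 -b-> q2
End state q2 is accepting.

Yes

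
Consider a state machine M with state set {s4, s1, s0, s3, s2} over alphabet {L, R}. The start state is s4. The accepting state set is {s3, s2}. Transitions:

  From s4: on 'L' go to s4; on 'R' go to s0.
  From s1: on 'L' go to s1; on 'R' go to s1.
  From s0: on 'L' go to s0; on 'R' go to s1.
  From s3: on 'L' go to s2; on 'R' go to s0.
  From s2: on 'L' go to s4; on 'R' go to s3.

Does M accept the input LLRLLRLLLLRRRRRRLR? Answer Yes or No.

No

start at s4
read 'L': s4 → s4
read 'L': s4 → s4
read 'R': s4 → s0
read 'L': s0 → s0
read 'L': s0 → s0
read 'R': s0 → s1
read 'L': s1 → s1
read 'L': s1 → s1
read 'L': s1 → s1
read 'L': s1 → s1
read 'R': s1 → s1
read 'R': s1 → s1
read 'R': s1 → s1
read 'R': s1 → s1
read 'R': s1 → s1
read 'R': s1 → s1
read 'L': s1 → s1
read 'R': s1 → s1
End state s1 is not accepting.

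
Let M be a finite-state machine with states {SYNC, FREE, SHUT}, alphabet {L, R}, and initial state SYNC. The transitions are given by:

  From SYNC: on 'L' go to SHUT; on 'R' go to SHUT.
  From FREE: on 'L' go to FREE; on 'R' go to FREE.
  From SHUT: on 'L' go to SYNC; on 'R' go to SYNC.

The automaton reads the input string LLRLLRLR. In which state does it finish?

Trace: SYNC -L-> SHUT -L-> SYNC -R-> SHUT -L-> SYNC -L-> SHUT -R-> SYNC -L-> SHUT -R-> SYNC

SYNC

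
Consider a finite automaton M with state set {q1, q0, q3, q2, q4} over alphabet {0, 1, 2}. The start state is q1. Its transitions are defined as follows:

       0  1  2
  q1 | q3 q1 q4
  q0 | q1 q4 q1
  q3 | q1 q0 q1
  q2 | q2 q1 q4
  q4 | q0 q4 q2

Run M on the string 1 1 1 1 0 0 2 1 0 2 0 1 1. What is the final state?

start at q1
read '1': q1 → q1
read '1': q1 → q1
read '1': q1 → q1
read '1': q1 → q1
read '0': q1 → q3
read '0': q3 → q1
read '2': q1 → q4
read '1': q4 → q4
read '0': q4 → q0
read '2': q0 → q1
read '0': q1 → q3
read '1': q3 → q0
read '1': q0 → q4

q4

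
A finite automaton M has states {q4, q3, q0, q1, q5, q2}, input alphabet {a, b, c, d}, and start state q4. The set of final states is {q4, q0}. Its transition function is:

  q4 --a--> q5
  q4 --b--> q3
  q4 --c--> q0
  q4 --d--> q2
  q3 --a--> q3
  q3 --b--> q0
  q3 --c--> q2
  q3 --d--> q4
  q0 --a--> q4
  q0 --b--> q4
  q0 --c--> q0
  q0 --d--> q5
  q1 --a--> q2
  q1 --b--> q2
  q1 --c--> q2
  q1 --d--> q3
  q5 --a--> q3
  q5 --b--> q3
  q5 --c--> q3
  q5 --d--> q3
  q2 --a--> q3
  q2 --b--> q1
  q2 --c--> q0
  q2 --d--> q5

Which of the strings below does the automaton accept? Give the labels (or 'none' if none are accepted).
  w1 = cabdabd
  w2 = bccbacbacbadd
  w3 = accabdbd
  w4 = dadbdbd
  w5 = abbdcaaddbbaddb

w1, w2, w3, w4

w1: Trace: q4 -c-> q0 -a-> q4 -b-> q3 -d-> q4 -a-> q5 -b-> q3 -d-> q4  → end q4, accepted
w2: Trace: q4 -b-> q3 -c-> q2 -c-> q0 -b-> q4 -a-> q5 -c-> q3 -b-> q0 -a-> q4 -c-> q0 -b-> q4 -a-> q5 -d-> q3 -d-> q4  → end q4, accepted
w3: Trace: q4 -a-> q5 -c-> q3 -c-> q2 -a-> q3 -b-> q0 -d-> q5 -b-> q3 -d-> q4  → end q4, accepted
w4: Trace: q4 -d-> q2 -a-> q3 -d-> q4 -b-> q3 -d-> q4 -b-> q3 -d-> q4  → end q4, accepted
w5: Trace: q4 -a-> q5 -b-> q3 -b-> q0 -d-> q5 -c-> q3 -a-> q3 -a-> q3 -d-> q4 -d-> q2 -b-> q1 -b-> q2 -a-> q3 -d-> q4 -d-> q2 -b-> q1  → end q1, rejected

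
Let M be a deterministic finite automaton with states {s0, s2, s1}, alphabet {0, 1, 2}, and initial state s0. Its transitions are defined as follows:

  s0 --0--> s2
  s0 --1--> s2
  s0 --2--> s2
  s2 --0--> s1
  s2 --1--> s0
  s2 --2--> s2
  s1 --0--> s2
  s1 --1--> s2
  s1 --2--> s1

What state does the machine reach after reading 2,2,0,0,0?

start at s0
read '2': s0 → s2
read '2': s2 → s2
read '0': s2 → s1
read '0': s1 → s2
read '0': s2 → s1

s1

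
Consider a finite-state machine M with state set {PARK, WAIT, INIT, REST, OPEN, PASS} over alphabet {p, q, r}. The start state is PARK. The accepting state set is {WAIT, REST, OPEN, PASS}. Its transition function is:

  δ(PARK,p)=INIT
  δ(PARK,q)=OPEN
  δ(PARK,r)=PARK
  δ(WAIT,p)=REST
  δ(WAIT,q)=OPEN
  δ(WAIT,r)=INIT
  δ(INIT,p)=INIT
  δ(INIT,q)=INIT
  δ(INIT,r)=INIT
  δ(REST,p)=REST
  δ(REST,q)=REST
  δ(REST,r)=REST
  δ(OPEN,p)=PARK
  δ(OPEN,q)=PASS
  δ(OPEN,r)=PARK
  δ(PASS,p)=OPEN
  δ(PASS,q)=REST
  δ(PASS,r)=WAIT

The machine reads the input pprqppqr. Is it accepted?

start at PARK
read 'p': PARK → INIT
read 'p': INIT → INIT
read 'r': INIT → INIT
read 'q': INIT → INIT
read 'p': INIT → INIT
read 'p': INIT → INIT
read 'q': INIT → INIT
read 'r': INIT → INIT
End state INIT is not accepting.

No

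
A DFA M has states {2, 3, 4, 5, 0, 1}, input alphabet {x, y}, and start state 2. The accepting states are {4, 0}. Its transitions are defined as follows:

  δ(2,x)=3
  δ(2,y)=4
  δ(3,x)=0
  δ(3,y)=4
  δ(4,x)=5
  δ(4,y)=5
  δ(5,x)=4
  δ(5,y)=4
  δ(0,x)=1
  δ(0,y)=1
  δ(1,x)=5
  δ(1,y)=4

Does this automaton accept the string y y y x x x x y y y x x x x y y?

No

Trace: 2 -y-> 4 -y-> 5 -y-> 4 -x-> 5 -x-> 4 -x-> 5 -x-> 4 -y-> 5 -y-> 4 -y-> 5 -x-> 4 -x-> 5 -x-> 4 -x-> 5 -y-> 4 -y-> 5
End state 5 is not accepting.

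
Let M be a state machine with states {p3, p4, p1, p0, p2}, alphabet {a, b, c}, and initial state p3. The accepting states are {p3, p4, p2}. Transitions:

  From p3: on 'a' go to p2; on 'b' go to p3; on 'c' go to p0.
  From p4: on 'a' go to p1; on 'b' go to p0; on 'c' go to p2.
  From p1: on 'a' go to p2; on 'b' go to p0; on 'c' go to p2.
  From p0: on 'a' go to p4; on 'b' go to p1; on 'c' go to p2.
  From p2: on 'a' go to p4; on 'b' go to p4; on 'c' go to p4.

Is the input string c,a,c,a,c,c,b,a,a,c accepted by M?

start at p3
read 'c': p3 → p0
read 'a': p0 → p4
read 'c': p4 → p2
read 'a': p2 → p4
read 'c': p4 → p2
read 'c': p2 → p4
read 'b': p4 → p0
read 'a': p0 → p4
read 'a': p4 → p1
read 'c': p1 → p2
End state p2 is accepting.

Yes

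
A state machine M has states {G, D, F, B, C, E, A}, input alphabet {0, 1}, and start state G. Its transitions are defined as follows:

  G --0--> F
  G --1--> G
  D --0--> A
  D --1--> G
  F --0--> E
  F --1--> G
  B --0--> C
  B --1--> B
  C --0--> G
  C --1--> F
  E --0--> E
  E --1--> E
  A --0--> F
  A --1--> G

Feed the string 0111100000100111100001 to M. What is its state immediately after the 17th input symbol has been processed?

Trace: G -0-> F -1-> G -1-> G -1-> G -1-> G -0-> F -0-> E -0-> E -0-> E -0-> E -1-> E -0-> E -0-> E -1-> E -1-> E -1-> E -1-> E
After 17 symbols: E.

E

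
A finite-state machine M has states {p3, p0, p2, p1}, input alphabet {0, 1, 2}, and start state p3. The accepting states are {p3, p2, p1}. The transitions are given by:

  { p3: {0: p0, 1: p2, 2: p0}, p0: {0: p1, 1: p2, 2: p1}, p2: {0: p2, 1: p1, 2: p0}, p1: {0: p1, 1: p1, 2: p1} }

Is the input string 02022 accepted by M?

Yes

Trace: p3 -0-> p0 -2-> p1 -0-> p1 -2-> p1 -2-> p1
End state p1 is accepting.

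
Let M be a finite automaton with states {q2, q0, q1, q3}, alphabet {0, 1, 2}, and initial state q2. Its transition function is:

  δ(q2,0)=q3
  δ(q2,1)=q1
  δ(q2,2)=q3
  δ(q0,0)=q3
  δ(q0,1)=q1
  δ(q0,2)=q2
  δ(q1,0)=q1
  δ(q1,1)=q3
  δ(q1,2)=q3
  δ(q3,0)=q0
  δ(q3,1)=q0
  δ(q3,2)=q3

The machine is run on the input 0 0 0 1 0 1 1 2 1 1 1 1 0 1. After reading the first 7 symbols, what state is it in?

q1

q2 → q3 → q0 → q3 → q0 → q3 → q0 → q1
After 7 symbols: q1.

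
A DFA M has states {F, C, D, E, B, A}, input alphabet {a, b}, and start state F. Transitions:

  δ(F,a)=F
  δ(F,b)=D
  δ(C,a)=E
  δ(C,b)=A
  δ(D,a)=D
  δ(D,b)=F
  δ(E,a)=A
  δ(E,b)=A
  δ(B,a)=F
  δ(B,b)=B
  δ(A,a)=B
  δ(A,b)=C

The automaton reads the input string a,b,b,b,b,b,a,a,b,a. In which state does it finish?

start at F
read 'a': F → F
read 'b': F → D
read 'b': D → F
read 'b': F → D
read 'b': D → F
read 'b': F → D
read 'a': D → D
read 'a': D → D
read 'b': D → F
read 'a': F → F

F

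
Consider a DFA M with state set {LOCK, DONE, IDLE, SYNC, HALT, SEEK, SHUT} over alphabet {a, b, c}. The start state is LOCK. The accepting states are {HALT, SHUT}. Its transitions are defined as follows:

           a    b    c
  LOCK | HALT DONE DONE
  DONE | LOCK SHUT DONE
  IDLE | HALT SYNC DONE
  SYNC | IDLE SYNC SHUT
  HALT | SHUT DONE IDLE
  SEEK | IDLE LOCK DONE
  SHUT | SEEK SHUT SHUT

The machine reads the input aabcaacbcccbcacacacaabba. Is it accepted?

No

start at LOCK
read 'a': LOCK → HALT
read 'a': HALT → SHUT
read 'b': SHUT → SHUT
read 'c': SHUT → SHUT
read 'a': SHUT → SEEK
read 'a': SEEK → IDLE
read 'c': IDLE → DONE
read 'b': DONE → SHUT
read 'c': SHUT → SHUT
read 'c': SHUT → SHUT
read 'c': SHUT → SHUT
read 'b': SHUT → SHUT
read 'c': SHUT → SHUT
read 'a': SHUT → SEEK
read 'c': SEEK → DONE
read 'a': DONE → LOCK
read 'c': LOCK → DONE
read 'a': DONE → LOCK
read 'c': LOCK → DONE
read 'a': DONE → LOCK
read 'a': LOCK → HALT
read 'b': HALT → DONE
read 'b': DONE → SHUT
read 'a': SHUT → SEEK
End state SEEK is not accepting.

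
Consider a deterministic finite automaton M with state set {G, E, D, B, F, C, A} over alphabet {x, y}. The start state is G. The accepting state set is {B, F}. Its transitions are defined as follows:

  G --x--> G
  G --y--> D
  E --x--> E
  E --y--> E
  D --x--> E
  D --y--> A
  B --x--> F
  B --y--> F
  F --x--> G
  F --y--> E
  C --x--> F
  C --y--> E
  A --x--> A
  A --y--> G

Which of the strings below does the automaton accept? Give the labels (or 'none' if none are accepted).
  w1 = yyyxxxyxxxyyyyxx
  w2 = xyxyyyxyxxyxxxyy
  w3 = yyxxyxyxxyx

none

w1: G → D → A → G → G → G → G → D → E → E → E → E → E → E → E → E → E  → end E, rejected
w2: G → G → D → E → E → E → E → E → E → E → E → E → E → E → E → E → E  → end E, rejected
w3: G → D → A → A → A → G → G → D → E → E → E → E  → end E, rejected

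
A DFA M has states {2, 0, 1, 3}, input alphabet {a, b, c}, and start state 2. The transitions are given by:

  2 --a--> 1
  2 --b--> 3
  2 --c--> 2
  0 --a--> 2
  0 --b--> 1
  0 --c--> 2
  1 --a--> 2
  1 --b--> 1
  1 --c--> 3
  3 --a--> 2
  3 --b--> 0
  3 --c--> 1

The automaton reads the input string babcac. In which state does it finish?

2

start at 2
read 'b': 2 → 3
read 'a': 3 → 2
read 'b': 2 → 3
read 'c': 3 → 1
read 'a': 1 → 2
read 'c': 2 → 2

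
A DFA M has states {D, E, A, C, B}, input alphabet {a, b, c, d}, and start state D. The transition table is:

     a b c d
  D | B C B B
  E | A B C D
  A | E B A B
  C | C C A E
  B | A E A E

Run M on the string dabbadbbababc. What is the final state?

A

Trace: D -d-> B -a-> A -b-> B -b-> E -a-> A -d-> B -b-> E -b-> B -a-> A -b-> B -a-> A -b-> B -c-> A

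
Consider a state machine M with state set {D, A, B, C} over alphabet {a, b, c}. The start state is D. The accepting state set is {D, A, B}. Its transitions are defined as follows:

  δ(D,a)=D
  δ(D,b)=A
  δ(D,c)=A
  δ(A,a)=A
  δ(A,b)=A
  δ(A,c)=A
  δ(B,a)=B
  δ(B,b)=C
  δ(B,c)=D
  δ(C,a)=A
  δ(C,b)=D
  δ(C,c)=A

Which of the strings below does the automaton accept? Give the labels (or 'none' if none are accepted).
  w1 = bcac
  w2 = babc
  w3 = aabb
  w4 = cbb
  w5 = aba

w1: D → A → A → A → A  → end A, accepted
w2: D → A → A → A → A  → end A, accepted
w3: D → D → D → A → A  → end A, accepted
w4: D → A → A → A  → end A, accepted
w5: D → D → A → A  → end A, accepted

w1, w2, w3, w4, w5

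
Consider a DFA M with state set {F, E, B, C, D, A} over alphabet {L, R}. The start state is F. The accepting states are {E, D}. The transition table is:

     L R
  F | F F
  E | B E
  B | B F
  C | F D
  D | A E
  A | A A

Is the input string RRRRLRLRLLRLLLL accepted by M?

No

F → F → F → F → F → F → F → F → F → F → F → F → F → F → F → F
End state F is not accepting.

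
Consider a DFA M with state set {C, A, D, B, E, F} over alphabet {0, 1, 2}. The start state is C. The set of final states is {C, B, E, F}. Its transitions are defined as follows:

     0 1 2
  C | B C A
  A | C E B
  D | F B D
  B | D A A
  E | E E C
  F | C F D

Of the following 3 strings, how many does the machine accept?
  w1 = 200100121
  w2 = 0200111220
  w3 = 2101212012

w1: Trace: C -2-> A -0-> C -0-> B -1-> A -0-> C -0-> B -1-> A -2-> B -1-> A  → end A, rejected
w2: Trace: C -0-> B -2-> A -0-> C -0-> B -1-> A -1-> E -1-> E -2-> C -2-> A -0-> C  → end C, accepted
w3: Trace: C -2-> A -1-> E -0-> E -1-> E -2-> C -1-> C -2-> A -0-> C -1-> C -2-> A  → end A, rejected

1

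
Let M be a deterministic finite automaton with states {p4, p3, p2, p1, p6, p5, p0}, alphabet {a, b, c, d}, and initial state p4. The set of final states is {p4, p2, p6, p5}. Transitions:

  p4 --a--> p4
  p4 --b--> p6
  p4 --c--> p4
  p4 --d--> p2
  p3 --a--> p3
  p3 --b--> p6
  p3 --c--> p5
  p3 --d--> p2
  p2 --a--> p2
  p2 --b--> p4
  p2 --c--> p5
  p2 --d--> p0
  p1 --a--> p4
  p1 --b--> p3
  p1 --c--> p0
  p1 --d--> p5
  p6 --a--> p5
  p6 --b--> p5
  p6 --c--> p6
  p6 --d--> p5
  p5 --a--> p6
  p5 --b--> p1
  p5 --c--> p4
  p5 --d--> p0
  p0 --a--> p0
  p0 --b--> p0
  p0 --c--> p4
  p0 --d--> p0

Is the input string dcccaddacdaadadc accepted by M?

Yes

start at p4
read 'd': p4 → p2
read 'c': p2 → p5
read 'c': p5 → p4
read 'c': p4 → p4
read 'a': p4 → p4
read 'd': p4 → p2
read 'd': p2 → p0
read 'a': p0 → p0
read 'c': p0 → p4
read 'd': p4 → p2
read 'a': p2 → p2
read 'a': p2 → p2
read 'd': p2 → p0
read 'a': p0 → p0
read 'd': p0 → p0
read 'c': p0 → p4
End state p4 is accepting.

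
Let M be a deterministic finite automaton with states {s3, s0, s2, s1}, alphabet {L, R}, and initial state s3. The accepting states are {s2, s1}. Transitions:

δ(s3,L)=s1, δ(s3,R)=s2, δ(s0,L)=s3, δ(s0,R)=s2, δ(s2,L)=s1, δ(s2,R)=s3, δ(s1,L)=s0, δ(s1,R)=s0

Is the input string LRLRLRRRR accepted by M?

Yes

Trace: s3 -L-> s1 -R-> s0 -L-> s3 -R-> s2 -L-> s1 -R-> s0 -R-> s2 -R-> s3 -R-> s2
End state s2 is accepting.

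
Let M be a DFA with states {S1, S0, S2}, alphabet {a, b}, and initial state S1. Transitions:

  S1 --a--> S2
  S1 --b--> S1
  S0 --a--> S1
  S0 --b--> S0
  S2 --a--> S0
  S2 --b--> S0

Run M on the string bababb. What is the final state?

S1

Trace: S1 -b-> S1 -a-> S2 -b-> S0 -a-> S1 -b-> S1 -b-> S1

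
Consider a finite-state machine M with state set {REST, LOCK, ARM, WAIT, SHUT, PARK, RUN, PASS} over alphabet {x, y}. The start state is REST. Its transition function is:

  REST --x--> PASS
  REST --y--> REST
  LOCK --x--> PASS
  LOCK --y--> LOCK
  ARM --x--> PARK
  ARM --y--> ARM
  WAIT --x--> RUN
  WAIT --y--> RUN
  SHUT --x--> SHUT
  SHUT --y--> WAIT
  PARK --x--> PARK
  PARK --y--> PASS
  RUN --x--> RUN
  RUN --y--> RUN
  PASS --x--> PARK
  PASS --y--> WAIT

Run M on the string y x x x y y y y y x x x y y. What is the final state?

RUN

Trace: REST -y-> REST -x-> PASS -x-> PARK -x-> PARK -y-> PASS -y-> WAIT -y-> RUN -y-> RUN -y-> RUN -x-> RUN -x-> RUN -x-> RUN -y-> RUN -y-> RUN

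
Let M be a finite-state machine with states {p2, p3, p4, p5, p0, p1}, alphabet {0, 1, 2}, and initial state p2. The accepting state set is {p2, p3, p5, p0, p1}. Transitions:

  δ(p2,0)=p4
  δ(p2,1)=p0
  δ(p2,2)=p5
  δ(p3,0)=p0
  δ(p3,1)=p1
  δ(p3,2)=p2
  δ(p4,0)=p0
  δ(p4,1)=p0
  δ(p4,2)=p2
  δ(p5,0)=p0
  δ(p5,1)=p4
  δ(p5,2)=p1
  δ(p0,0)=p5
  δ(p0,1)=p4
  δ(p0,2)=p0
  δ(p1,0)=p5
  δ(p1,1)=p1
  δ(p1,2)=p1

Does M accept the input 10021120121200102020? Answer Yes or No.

Yes

Trace: p2 -1-> p0 -0-> p5 -0-> p0 -2-> p0 -1-> p4 -1-> p0 -2-> p0 -0-> p5 -1-> p4 -2-> p2 -1-> p0 -2-> p0 -0-> p5 -0-> p0 -1-> p4 -0-> p0 -2-> p0 -0-> p5 -2-> p1 -0-> p5
End state p5 is accepting.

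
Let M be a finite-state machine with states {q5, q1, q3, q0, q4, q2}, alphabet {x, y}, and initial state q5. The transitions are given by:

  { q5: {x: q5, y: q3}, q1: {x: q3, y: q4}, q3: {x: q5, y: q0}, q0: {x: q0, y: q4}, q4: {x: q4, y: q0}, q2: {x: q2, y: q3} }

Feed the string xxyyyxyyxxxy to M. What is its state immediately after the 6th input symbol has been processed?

start at q5
read 'x': q5 → q5
read 'x': q5 → q5
read 'y': q5 → q3
read 'y': q3 → q0
read 'y': q0 → q4
read 'x': q4 → q4
After 6 symbols: q4.

q4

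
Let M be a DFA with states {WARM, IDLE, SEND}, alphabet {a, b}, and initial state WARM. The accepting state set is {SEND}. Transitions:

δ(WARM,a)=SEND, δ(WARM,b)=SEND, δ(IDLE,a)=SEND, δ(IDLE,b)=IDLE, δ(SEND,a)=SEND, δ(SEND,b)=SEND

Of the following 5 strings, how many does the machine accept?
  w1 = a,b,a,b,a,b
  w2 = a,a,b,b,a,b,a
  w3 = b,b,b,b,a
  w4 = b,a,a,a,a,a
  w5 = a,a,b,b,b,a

w1: WARM → SEND → SEND → SEND → SEND → SEND → SEND  → end SEND, accepted
w2: WARM → SEND → SEND → SEND → SEND → SEND → SEND → SEND  → end SEND, accepted
w3: WARM → SEND → SEND → SEND → SEND → SEND  → end SEND, accepted
w4: WARM → SEND → SEND → SEND → SEND → SEND → SEND  → end SEND, accepted
w5: WARM → SEND → SEND → SEND → SEND → SEND → SEND  → end SEND, accepted

5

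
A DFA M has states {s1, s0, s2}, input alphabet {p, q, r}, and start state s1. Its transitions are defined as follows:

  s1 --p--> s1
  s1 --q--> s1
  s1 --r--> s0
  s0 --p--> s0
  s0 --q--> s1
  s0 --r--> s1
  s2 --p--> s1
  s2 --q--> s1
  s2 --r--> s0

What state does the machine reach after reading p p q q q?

s1

Trace: s1 -p-> s1 -p-> s1 -q-> s1 -q-> s1 -q-> s1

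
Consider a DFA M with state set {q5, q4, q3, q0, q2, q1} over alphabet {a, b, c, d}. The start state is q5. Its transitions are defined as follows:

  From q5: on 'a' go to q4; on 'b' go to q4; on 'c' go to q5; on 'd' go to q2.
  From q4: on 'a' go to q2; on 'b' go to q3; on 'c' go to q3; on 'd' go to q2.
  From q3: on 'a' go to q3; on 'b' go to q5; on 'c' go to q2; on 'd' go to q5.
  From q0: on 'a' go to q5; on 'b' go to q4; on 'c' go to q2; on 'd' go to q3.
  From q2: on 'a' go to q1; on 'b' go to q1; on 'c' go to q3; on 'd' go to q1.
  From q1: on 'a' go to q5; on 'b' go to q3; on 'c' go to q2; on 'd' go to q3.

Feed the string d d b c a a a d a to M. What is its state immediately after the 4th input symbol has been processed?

q5 → q2 → q1 → q3 → q2
After 4 symbols: q2.

q2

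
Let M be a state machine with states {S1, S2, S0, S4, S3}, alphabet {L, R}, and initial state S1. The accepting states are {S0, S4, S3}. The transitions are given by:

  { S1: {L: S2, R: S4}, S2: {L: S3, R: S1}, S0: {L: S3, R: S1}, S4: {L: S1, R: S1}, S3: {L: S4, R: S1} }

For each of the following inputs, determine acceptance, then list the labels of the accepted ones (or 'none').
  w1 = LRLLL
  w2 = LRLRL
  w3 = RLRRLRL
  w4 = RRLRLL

w1: Trace: S1 -L-> S2 -R-> S1 -L-> S2 -L-> S3 -L-> S4  → end S4, accepted
w2: Trace: S1 -L-> S2 -R-> S1 -L-> S2 -R-> S1 -L-> S2  → end S2, rejected
w3: Trace: S1 -R-> S4 -L-> S1 -R-> S4 -R-> S1 -L-> S2 -R-> S1 -L-> S2  → end S2, rejected
w4: Trace: S1 -R-> S4 -R-> S1 -L-> S2 -R-> S1 -L-> S2 -L-> S3  → end S3, accepted

w1, w4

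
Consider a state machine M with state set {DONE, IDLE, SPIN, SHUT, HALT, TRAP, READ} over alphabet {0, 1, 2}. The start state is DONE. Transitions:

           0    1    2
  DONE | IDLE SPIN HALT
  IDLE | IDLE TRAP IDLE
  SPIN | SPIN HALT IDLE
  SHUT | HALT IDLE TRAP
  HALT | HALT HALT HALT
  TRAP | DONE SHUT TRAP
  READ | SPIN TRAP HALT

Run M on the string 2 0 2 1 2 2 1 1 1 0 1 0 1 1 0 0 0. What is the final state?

start at DONE
read '2': DONE → HALT
read '0': HALT → HALT
read '2': HALT → HALT
read '1': HALT → HALT
read '2': HALT → HALT
read '2': HALT → HALT
read '1': HALT → HALT
read '1': HALT → HALT
read '1': HALT → HALT
read '0': HALT → HALT
read '1': HALT → HALT
read '0': HALT → HALT
read '1': HALT → HALT
read '1': HALT → HALT
read '0': HALT → HALT
read '0': HALT → HALT
read '0': HALT → HALT

HALT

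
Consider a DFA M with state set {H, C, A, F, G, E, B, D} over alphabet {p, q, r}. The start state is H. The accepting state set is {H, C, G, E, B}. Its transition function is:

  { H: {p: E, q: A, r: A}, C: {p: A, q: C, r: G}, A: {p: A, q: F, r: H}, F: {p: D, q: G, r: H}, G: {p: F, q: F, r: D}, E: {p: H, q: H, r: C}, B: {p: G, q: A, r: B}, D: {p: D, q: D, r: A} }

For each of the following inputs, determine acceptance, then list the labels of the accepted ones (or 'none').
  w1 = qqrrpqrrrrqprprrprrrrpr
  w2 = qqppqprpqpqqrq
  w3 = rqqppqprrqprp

w1: H → A → F → H → A → A → F → H → A → H → A → F → D → A → A → H → A → A → H → A → H → A → A → H  → end H, accepted
w2: H → A → F → D → D → D → D → A → A → F → D → D → D → A → F  → end F, rejected
w3: H → A → F → G → F → D → D → D → A → H → A → A → H → E  → end E, accepted

w1, w3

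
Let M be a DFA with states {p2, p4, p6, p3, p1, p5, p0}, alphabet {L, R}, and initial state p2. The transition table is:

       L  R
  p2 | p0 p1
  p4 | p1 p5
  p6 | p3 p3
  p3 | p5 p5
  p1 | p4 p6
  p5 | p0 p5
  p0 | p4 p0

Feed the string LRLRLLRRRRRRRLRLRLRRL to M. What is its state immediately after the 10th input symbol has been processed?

p2 → p0 → p0 → p4 → p5 → p0 → p4 → p5 → p5 → p5 → p5
After 10 symbols: p5.

p5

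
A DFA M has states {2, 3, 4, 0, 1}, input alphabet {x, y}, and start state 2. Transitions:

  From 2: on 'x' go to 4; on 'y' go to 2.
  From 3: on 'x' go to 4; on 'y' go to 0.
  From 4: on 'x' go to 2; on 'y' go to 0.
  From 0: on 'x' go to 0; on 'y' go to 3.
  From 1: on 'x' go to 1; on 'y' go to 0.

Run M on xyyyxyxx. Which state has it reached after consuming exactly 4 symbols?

2 → 4 → 0 → 3 → 0
After 4 symbols: 0.

0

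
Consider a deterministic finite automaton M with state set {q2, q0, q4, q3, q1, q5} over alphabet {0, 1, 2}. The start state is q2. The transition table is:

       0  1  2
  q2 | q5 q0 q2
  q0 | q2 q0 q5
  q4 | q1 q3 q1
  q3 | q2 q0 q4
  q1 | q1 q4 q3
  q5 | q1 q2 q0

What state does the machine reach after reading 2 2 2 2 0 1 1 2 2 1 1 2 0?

q2 → q2 → q2 → q2 → q2 → q5 → q2 → q0 → q5 → q0 → q0 → q0 → q5 → q1

q1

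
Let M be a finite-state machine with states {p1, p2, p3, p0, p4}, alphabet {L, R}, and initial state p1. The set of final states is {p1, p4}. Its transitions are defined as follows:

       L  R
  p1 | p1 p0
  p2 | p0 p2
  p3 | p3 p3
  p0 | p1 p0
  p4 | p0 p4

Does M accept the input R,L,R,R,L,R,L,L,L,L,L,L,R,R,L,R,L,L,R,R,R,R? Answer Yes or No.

No

Trace: p1 -R-> p0 -L-> p1 -R-> p0 -R-> p0 -L-> p1 -R-> p0 -L-> p1 -L-> p1 -L-> p1 -L-> p1 -L-> p1 -L-> p1 -R-> p0 -R-> p0 -L-> p1 -R-> p0 -L-> p1 -L-> p1 -R-> p0 -R-> p0 -R-> p0 -R-> p0
End state p0 is not accepting.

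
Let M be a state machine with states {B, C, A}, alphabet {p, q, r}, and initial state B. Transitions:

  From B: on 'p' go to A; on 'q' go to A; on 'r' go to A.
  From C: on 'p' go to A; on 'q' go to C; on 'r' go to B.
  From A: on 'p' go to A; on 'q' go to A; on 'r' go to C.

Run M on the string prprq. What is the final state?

Trace: B -p-> A -r-> C -p-> A -r-> C -q-> C

C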